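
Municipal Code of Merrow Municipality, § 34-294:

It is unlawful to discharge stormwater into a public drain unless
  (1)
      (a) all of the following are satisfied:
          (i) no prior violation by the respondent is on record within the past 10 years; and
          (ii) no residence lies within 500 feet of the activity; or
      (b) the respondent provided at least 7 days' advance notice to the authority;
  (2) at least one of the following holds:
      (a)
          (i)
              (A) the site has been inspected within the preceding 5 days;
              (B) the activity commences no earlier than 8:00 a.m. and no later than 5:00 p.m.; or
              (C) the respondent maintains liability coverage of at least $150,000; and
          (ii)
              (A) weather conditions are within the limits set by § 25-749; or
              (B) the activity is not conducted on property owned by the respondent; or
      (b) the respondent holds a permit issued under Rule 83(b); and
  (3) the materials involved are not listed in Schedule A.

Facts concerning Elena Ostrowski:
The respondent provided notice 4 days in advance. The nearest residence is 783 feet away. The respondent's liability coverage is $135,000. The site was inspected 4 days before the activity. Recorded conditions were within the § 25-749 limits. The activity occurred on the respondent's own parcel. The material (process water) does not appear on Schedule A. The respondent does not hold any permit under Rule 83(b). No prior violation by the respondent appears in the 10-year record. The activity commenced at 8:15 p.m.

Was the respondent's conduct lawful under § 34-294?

Yes — lawful.

(i) no prior violation — satisfied.
(ii) no residence in 500 ft — holds.
So (a) is satisfied (T AND T).
(b) ≥7 days' notice — not met.
(1) = T OR F = true.
(A) site inspected — satisfied.
(B) start within hours — not satisfied.
(C) coverage ≥ $150,000 — not satisfied.
(i): T OR F OR F → true.
(A) weather ok — met.
(B) not (own property) — not met.
(ii) = T OR F = true.
So (a) is satisfied (T AND T).
(b) holds permit — not satisfied.
(2): T OR F → true.
(3) not (Schedule A material) — satisfied.
So Overall is satisfied (T AND T AND T).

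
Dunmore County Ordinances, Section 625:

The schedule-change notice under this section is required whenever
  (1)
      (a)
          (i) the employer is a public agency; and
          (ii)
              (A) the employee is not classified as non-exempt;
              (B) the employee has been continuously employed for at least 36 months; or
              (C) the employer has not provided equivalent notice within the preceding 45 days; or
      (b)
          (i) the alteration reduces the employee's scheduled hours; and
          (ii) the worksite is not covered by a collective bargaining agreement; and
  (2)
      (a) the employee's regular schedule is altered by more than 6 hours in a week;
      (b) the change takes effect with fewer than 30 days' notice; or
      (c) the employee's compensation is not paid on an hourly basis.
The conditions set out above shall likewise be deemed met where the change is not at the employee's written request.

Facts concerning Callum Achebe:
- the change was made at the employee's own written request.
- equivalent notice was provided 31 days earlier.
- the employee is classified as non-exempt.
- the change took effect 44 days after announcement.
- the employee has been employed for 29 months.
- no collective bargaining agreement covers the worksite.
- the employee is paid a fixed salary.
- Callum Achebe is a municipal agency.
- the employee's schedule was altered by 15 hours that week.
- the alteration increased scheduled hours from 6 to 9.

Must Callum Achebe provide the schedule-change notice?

No — not required.

(i) public agency — satisfied.
(A) not (non-exempt) — not satisfied.
(B) tenure ≥ 36 mo. — fails.
(C) no recent notice — fails.
(ii): F OR F OR F → false.
So (a) is not satisfied (T AND F).
(i) hours reduced — fails.
(ii) no CBA — met.
(b) = F AND T = false.
(1): F OR F → false.
(a) schedule shift > 6h — holds.
(b) < 30 days' notice — not satisfied.
(c) not (hourly-paid) — satisfied.
So (2) is satisfied (T OR F OR T).
Overall: F AND T → false.
Exception (not employee-requested) — not satisfied.
Result: main false OR exception false → false.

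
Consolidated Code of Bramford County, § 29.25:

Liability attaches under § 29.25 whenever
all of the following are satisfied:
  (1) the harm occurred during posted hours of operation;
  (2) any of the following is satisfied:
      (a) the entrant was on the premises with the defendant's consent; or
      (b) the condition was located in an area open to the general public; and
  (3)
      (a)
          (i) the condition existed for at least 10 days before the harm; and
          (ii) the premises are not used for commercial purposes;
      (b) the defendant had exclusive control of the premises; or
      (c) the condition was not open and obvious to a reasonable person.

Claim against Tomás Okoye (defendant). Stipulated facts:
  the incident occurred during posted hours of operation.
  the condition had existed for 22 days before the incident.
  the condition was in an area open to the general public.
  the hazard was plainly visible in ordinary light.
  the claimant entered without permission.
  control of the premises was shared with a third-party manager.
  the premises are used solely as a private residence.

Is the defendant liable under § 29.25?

(1) during posted hours — met.
(a) consent to enter — not met.
(b) public area — met.
So (2) is satisfied (F OR T).
(i) condition ≥10 days old — met.
(ii) not (commercial use) — satisfied.
(a): T AND T → true.
(b) exclusive control — fails.
(c) not open/obvious — not met.
(3): T OR F OR F → true.
Overall: T AND T AND T → true.

Yes — liable.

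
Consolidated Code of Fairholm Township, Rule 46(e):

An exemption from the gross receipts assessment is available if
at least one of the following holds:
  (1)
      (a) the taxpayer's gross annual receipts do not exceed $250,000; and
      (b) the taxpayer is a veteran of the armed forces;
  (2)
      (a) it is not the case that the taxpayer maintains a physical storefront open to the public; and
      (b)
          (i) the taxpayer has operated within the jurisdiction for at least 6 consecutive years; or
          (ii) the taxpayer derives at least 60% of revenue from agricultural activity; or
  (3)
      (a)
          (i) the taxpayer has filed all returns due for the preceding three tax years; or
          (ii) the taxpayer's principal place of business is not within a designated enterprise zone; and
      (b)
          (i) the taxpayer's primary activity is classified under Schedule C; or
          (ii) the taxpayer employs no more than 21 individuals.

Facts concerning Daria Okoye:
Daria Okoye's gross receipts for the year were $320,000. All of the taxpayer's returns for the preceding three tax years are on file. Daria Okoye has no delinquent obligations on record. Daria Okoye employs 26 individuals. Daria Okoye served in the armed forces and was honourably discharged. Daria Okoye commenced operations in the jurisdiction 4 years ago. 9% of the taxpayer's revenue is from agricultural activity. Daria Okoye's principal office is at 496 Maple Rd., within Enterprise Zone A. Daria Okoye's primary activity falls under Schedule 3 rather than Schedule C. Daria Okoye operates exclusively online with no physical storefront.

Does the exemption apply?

No — not exempt.

(a) receipts ≤ $250,000 — not satisfied.
(b) veteran — satisfied.
So (1) is not satisfied (F AND T).
(a) not (has storefront) — satisfied.
(i) ≥ 6 yrs in jurisdiction — fails.
(ii) ≥60% agricultural — not met.
(b) = F OR F = false.
(2): T AND F → false.
(i) returns current — met.
(ii) not (in enterprise zone) — fails.
So (a) is satisfied (T OR F).
(i) Schedule C activity — fails.
(ii) ≤ 21 employees — not satisfied.
(b) = F OR F = false.
So (3) is not satisfied (T AND F).
Overall = F OR F OR F = false.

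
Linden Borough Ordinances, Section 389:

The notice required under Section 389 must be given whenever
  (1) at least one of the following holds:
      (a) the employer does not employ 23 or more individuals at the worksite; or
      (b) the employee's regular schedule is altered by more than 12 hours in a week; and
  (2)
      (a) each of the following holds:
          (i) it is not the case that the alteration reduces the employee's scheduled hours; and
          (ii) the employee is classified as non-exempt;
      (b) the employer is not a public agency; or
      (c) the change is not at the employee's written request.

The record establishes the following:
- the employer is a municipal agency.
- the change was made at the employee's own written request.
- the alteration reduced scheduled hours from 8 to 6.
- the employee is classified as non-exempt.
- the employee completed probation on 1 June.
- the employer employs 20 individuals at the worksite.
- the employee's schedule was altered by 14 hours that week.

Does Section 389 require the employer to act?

No — not required.

(a) not (≥ 23 at site) — satisfied.
(b) schedule shift > 12h — met.
(1): T OR T → true.
(i) not (hours reduced) — fails.
(ii) non-exempt — met.
(a): F AND T → false.
(b) not (public agency) — fails.
(c) not employee-requested — not met.
(2): F OR F OR F → false.
Overall = T AND F = false.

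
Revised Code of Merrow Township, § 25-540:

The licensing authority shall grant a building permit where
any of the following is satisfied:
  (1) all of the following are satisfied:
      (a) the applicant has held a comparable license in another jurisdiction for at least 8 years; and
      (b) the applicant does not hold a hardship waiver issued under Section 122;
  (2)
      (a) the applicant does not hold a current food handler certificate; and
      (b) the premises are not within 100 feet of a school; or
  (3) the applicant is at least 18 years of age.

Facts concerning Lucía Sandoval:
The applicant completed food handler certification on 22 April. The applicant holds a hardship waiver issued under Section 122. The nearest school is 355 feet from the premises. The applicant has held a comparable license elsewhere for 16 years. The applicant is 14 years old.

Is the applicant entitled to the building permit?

No — denied.

(a) prior license ≥ 8 yr — holds.
(b) not (hardship waiver) — not met.
So (1) is not satisfied (T AND F).
(a) not (food handler cert.) — not satisfied.
(b) ≥100 ft from school — satisfied.
So (2) is not satisfied (F AND T).
(3) age ≥ 18 — not satisfied.
Overall: F OR F OR F → false.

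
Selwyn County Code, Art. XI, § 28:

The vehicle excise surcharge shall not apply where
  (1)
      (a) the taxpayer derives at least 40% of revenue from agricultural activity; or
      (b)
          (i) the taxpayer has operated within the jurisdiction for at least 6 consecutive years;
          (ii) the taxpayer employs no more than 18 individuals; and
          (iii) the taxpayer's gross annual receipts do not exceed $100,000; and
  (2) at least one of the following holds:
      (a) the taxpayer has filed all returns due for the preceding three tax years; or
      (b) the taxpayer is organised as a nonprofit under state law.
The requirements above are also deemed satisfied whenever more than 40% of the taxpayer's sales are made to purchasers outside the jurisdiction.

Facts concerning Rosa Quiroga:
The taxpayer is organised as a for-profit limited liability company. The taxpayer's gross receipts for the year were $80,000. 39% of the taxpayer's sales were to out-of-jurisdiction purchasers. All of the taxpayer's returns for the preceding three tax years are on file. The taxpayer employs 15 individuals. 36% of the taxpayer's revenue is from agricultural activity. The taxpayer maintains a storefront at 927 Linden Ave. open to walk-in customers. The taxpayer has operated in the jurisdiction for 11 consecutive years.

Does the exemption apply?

(a) ≥40% agricultural — not met.
(i) ≥ 6 yrs in jurisdiction — satisfied.
(ii) ≤ 18 employees — met.
(iii) receipts ≤ $100,000 — holds.
So (b) is satisfied (T AND T AND T).
(1) = F OR T = true.
(a) returns current — holds.
(b) nonprofit — not met.
(2): T OR F → true.
Overall = T AND T = true.
Exception (>40% out-of-jur. sales) — not satisfied.
Result: main true OR exception false → true.

Yes — exempt.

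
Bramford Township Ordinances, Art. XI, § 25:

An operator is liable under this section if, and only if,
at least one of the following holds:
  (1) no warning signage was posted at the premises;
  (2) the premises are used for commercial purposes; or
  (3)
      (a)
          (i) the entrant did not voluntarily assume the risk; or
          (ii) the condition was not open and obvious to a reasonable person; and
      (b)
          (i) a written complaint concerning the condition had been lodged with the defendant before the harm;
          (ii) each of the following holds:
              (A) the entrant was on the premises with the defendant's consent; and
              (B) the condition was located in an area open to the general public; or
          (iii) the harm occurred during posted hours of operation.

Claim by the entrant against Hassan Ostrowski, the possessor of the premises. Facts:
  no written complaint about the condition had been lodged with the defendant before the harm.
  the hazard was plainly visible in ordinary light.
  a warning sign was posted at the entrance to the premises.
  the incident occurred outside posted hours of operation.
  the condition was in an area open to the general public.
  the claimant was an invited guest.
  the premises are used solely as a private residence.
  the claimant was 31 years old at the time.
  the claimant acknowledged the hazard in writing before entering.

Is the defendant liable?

(1) no signage posted — not satisfied.
(2) commercial use — not satisfied.
(i) no assumed risk — fails.
(ii) not open/obvious — fails.
(a): F OR F → false.
(i) complaint lodged — not satisfied.
(A) consent to enter — holds.
(B) public area — met.
So (ii) is satisfied (T AND T).
(iii) during posted hours — not met.
(b): F OR T OR F → true.
(3): F AND T → false.
Overall = F OR F OR F = false.

No — not liable.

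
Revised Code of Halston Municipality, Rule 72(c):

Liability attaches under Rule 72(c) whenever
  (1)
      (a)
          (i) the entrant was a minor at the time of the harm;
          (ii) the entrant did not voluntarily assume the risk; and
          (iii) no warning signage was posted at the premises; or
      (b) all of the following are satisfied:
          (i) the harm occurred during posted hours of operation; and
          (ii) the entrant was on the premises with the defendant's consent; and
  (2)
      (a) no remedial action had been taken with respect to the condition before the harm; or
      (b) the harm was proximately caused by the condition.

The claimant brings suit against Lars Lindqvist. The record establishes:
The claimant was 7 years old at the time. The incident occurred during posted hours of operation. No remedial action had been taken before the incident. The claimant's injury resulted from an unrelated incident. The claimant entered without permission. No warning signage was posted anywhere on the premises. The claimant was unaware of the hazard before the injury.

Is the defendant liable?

Yes — liable.

(i) entrant a minor — holds.
(ii) no assumed risk — met.
(iii) no signage posted — holds.
(a): T AND T AND T → true.
(i) during posted hours — met.
(ii) consent to enter — not met.
So (b) is not satisfied (T AND F).
So (1) is satisfied (T OR F).
(a) no remedial action — satisfied.
(b) proximate cause — fails.
So (2) is satisfied (T OR F).
Overall: T AND T → true.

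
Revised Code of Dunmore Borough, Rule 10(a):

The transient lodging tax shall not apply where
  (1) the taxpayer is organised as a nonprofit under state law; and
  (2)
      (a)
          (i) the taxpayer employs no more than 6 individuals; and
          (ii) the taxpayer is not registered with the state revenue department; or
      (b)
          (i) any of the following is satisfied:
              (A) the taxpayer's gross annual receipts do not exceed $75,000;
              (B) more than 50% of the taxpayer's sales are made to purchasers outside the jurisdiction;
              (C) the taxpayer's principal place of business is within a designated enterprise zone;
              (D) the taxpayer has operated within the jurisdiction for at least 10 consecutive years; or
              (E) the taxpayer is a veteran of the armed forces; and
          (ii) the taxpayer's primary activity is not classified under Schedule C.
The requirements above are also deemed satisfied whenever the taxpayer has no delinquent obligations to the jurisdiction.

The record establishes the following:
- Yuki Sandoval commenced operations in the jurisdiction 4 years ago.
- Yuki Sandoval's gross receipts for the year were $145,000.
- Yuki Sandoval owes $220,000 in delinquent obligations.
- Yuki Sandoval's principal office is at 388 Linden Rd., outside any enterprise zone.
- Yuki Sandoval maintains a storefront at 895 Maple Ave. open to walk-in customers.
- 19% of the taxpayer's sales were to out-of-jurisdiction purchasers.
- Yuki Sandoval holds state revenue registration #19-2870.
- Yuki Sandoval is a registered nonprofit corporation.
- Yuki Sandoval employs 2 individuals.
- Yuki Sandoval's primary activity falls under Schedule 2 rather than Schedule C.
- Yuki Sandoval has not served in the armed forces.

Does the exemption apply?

No — not exempt.

(1) nonprofit — satisfied.
(i) ≤ 6 employees — met.
(ii) not (state-registered) — fails.
(a) = T AND F = false.
(A) receipts ≤ $75,000 — fails.
(B) >50% out-of-jur. sales — fails.
(C) in enterprise zone — fails.
(D) ≥ 10 yrs in jurisdiction — not satisfied.
(E) veteran — not met.
(i): F OR F OR F OR F OR F → false.
(ii) not (Schedule C activity) — met.
(b) = F AND T = false.
(2) = F OR F = false.
Overall: T AND F → false.
Exception (no delinquency) — not satisfied.
Result: main false OR exception false → false.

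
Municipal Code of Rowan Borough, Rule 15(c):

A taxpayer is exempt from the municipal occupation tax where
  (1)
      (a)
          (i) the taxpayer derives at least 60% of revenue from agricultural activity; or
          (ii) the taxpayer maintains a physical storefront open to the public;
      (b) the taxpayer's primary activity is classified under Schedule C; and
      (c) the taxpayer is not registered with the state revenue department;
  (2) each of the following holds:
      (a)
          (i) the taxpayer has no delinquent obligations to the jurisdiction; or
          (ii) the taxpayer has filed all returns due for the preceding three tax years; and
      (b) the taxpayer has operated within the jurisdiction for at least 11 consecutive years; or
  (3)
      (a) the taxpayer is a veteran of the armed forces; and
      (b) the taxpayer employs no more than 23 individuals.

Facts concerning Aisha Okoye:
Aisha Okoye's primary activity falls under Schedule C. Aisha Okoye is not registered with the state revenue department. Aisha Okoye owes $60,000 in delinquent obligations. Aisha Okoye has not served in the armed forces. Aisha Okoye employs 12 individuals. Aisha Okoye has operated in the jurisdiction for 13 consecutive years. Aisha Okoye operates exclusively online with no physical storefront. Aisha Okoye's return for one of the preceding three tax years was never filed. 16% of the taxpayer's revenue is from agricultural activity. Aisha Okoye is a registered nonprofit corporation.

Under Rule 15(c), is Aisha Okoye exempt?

No — not exempt.

(i) ≥60% agricultural — fails.
(ii) has storefront — fails.
(a): F OR F → false.
(b) Schedule C activity — holds.
(c) not (state-registered) — holds.
So (1) is not satisfied (F AND T AND T).
(i) no delinquency — not met.
(ii) returns current — not satisfied.
So (a) is not satisfied (F OR F).
(b) ≥ 11 yrs in jurisdiction — met.
So (2) is not satisfied (F AND T).
(a) veteran — not satisfied.
(b) ≤ 23 employees — met.
(3) = F AND T = false.
So Overall is not satisfied (F OR F OR F).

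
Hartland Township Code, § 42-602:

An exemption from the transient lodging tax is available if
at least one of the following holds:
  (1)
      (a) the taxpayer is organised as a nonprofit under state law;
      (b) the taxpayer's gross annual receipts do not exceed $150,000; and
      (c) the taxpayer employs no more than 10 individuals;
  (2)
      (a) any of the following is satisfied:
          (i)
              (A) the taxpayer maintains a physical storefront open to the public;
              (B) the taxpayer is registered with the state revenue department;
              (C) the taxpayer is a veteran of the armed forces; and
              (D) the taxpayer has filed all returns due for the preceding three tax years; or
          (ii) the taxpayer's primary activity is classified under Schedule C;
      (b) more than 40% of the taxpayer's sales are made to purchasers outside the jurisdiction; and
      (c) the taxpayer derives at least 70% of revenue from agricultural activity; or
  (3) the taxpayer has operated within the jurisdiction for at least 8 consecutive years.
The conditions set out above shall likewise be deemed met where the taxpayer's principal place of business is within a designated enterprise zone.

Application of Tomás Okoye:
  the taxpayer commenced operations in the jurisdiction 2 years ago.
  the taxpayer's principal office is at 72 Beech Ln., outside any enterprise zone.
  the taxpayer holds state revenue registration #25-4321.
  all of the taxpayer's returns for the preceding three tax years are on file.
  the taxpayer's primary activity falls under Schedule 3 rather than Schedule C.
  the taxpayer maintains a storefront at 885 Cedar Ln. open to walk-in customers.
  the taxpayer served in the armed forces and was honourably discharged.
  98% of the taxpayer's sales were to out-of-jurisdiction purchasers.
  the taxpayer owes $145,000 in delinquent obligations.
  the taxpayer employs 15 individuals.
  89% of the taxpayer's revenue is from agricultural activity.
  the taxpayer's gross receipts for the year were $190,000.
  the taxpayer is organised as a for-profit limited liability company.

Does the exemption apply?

Yes — exempt.

(a) nonprofit — not satisfied.
(b) receipts ≤ $150,000 — not satisfied.
(c) ≤ 10 employees — not met.
So (1) is not satisfied (F AND F AND F).
(A) has storefront — met.
(B) state-registered — met.
(C) veteran — holds.
(D) returns current — met.
(i) = T AND T AND T AND T = true.
(ii) Schedule C activity — not satisfied.
So (a) is satisfied (T OR F).
(b) >40% out-of-jur. sales — satisfied.
(c) ≥70% agricultural — met.
(2): T AND T AND T → true.
(3) ≥ 8 yrs in jurisdiction — fails.
Overall = F OR T OR F = true.
Exception (in enterprise zone) — not satisfied.
Result: main true OR exception false → true.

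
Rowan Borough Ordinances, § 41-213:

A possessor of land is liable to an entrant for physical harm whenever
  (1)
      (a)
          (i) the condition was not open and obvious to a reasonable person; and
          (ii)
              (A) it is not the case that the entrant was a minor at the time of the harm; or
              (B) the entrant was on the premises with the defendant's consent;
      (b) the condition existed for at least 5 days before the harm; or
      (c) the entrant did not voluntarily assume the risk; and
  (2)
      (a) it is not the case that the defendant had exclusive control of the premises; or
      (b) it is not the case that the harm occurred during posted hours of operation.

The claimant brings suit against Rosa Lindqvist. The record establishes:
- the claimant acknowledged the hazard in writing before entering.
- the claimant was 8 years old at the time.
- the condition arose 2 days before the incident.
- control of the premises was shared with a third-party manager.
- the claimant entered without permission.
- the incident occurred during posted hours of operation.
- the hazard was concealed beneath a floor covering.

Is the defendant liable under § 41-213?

No — not liable.

(i) not open/obvious — satisfied.
(A) not (entrant a minor) — fails.
(B) consent to enter — not met.
(ii): F OR F → false.
(a) = T AND F = false.
(b) condition ≥5 days old — not satisfied.
(c) no assumed risk — fails.
(1) = F OR F OR F = false.
(a) not (exclusive control) — met.
(b) not (during posted hours) — not satisfied.
So (2) is satisfied (T OR F).
Overall = F AND T = false.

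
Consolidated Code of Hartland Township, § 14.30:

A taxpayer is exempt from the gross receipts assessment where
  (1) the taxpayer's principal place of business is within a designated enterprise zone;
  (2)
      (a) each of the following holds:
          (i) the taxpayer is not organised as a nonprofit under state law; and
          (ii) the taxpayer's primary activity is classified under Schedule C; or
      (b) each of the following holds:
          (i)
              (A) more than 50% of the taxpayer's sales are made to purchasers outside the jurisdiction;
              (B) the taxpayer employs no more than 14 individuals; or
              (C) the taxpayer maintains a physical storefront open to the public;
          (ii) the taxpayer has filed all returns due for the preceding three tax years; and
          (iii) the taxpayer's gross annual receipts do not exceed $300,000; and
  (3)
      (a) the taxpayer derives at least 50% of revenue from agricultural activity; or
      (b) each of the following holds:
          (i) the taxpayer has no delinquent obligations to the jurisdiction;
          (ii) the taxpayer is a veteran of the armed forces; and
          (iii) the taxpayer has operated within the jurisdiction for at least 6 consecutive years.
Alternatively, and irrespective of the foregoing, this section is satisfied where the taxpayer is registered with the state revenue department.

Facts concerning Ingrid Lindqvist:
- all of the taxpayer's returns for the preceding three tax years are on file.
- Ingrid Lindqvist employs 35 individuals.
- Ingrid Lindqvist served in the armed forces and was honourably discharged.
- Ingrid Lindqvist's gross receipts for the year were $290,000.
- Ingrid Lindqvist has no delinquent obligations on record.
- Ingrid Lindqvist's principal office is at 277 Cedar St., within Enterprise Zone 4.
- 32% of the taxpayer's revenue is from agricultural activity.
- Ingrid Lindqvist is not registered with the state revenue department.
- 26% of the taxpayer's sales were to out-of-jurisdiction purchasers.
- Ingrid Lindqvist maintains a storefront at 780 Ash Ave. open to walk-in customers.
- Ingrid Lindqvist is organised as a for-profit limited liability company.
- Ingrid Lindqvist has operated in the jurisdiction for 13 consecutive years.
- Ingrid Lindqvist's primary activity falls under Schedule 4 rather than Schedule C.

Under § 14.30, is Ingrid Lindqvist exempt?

Yes — exempt.

(1) in enterprise zone — met.
(i) not (nonprofit) — holds.
(ii) Schedule C activity — not met.
(a) = T AND F = false.
(A) >50% out-of-jur. sales — not satisfied.
(B) ≤ 14 employees — not met.
(C) has storefront — satisfied.
So (i) is satisfied (F OR F OR T).
(ii) returns current — satisfied.
(iii) receipts ≤ $300,000 — holds.
(b): T AND T AND T → true.
So (2) is satisfied (F OR T).
(a) ≥50% agricultural — fails.
(i) no delinquency — met.
(ii) veteran — met.
(iii) ≥ 6 yrs in jurisdiction — met.
(b): T AND T AND T → true.
So (3) is satisfied (F OR T).
Overall: T AND T AND T → true.
Exception (state-registered) — not satisfied.
Result: main true OR exception false → true.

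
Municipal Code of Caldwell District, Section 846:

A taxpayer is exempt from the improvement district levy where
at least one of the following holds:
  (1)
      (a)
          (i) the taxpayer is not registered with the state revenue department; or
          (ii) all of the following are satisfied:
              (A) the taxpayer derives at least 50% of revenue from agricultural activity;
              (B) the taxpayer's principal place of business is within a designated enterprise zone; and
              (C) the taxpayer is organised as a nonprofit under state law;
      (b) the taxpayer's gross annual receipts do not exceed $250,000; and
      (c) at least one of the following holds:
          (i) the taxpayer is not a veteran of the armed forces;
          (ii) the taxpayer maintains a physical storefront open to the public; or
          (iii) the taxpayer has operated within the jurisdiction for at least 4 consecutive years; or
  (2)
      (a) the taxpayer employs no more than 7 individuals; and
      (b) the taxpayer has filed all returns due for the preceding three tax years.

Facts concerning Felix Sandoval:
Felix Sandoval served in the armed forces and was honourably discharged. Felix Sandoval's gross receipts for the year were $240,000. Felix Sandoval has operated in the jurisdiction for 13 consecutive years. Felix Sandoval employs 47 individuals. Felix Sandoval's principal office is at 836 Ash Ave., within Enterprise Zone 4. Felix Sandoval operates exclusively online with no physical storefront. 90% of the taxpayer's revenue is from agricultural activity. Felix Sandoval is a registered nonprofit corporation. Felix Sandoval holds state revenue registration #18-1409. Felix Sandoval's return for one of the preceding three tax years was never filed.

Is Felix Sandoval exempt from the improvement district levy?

Yes — exempt.

(i) not (state-registered) — not satisfied.
(A) ≥50% agricultural — met.
(B) in enterprise zone — met.
(C) nonprofit — met.
(ii) = T AND T AND T = true.
So (a) is satisfied (F OR T).
(b) receipts ≤ $250,000 — satisfied.
(i) not (veteran) — not satisfied.
(ii) has storefront — fails.
(iii) ≥ 4 yrs in jurisdiction — holds.
So (c) is satisfied (F OR F OR T).
(1): T AND T AND T → true.
(a) ≤ 7 employees — not satisfied.
(b) returns current — not met.
So (2) is not satisfied (F AND F).
So Overall is satisfied (T OR F).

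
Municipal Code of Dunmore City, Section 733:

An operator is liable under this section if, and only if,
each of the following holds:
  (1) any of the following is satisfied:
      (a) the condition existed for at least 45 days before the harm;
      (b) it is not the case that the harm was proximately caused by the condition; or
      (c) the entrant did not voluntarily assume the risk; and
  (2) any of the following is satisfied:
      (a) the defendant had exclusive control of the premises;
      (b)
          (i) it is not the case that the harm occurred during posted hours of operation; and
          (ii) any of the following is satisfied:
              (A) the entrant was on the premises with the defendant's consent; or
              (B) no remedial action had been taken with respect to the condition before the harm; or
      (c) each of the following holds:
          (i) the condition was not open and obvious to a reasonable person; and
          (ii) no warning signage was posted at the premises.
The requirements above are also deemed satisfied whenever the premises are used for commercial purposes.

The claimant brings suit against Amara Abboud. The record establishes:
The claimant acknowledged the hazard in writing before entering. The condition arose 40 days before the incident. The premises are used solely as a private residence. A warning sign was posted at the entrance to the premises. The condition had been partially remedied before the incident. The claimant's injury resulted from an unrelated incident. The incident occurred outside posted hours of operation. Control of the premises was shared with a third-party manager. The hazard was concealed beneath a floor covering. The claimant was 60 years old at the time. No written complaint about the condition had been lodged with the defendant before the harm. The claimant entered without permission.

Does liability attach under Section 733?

No — not liable.

(a) condition ≥45 days old — fails.
(b) not (proximate cause) — satisfied.
(c) no assumed risk — fails.
So (1) is satisfied (F OR T OR F).
(a) exclusive control — fails.
(i) not (during posted hours) — holds.
(A) consent to enter — not met.
(B) no remedial action — not met.
So (ii) is not satisfied (F OR F).
(b): T AND F → false.
(i) not open/obvious — met.
(ii) no signage posted — not met.
(c): T AND F → false.
(2): F OR F OR F → false.
So Overall is not satisfied (T AND F).
Exception (commercial use) — not satisfied.
Result: main false OR exception false → false.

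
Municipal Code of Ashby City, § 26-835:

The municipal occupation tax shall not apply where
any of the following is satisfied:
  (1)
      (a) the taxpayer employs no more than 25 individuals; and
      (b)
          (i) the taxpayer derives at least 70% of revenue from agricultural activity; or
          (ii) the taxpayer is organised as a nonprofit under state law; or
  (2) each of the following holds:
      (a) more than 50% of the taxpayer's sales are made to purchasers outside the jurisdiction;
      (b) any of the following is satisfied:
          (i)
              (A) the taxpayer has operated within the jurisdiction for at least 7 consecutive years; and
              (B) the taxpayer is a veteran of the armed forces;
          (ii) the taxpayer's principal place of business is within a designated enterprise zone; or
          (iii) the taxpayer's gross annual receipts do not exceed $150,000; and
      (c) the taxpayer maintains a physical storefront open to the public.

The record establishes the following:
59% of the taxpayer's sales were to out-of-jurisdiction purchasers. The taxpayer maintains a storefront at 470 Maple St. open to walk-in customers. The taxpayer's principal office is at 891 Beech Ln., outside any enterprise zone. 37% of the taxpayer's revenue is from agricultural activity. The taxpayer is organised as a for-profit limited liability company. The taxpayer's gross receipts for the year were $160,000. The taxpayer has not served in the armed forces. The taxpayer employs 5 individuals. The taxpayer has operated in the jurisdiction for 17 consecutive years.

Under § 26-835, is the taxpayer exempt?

No — not exempt.

(a) ≤ 25 employees — met.
(i) ≥70% agricultural — fails.
(ii) nonprofit — fails.
(b) = F OR F = false.
(1) = T AND F = false.
(a) >50% out-of-jur. sales — holds.
(A) ≥ 7 yrs in jurisdiction — met.
(B) veteran — fails.
(i): T AND F → false.
(ii) in enterprise zone — fails.
(iii) receipts ≤ $150,000 — fails.
(b): F OR F OR F → false.
(c) has storefront — satisfied.
(2) = T AND F AND T = false.
Overall: F OR F → false.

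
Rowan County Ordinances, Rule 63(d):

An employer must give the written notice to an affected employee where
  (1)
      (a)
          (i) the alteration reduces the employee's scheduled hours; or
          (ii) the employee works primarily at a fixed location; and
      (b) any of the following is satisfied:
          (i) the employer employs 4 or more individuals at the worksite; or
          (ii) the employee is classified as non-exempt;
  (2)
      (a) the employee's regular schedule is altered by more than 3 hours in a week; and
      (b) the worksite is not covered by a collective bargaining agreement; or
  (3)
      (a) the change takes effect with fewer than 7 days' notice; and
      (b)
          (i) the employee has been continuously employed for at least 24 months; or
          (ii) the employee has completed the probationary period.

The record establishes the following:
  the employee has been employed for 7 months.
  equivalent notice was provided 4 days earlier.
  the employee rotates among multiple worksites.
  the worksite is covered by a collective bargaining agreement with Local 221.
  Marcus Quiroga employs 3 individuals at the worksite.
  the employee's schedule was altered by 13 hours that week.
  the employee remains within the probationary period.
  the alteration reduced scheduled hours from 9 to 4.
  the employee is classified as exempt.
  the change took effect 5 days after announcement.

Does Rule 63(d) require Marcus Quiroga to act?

No — not required.

(i) hours reduced — satisfied.
(ii) fixed location — fails.
(a): T OR F → true.
(i) ≥ 4 at site — not satisfied.
(ii) non-exempt — not met.
So (b) is not satisfied (F OR F).
So (1) is not satisfied (T AND F).
(a) schedule shift > 3h — holds.
(b) no CBA — not met.
(2): T AND F → false.
(a) < 7 days' notice — holds.
(i) tenure ≥ 24 mo. — not met.
(ii) past probation — not satisfied.
So (b) is not satisfied (F OR F).
(3) = T AND F = false.
Overall: F OR F OR F → false.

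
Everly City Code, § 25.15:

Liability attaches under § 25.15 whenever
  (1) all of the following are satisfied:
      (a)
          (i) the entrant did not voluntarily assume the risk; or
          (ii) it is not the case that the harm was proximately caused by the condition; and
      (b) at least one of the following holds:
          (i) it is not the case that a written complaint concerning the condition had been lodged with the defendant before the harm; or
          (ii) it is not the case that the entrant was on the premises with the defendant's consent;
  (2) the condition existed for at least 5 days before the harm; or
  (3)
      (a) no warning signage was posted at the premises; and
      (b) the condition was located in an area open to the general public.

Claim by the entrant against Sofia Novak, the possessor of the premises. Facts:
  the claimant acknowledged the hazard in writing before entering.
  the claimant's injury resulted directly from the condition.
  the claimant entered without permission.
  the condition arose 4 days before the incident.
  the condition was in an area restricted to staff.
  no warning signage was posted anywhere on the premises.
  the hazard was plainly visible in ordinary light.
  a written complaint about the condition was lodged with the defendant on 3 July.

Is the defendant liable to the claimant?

(i) no assumed risk — not satisfied.
(ii) not (proximate cause) — not satisfied.
(a) = F OR F = false.
(i) not (complaint lodged) — not met.
(ii) not (consent to enter) — satisfied.
(b): F OR T → true.
(1): F AND T → false.
(2) condition ≥5 days old — not met.
(a) no signage posted — satisfied.
(b) public area — fails.
(3): T AND F → false.
Overall: F OR F OR F → false.

No — not liable.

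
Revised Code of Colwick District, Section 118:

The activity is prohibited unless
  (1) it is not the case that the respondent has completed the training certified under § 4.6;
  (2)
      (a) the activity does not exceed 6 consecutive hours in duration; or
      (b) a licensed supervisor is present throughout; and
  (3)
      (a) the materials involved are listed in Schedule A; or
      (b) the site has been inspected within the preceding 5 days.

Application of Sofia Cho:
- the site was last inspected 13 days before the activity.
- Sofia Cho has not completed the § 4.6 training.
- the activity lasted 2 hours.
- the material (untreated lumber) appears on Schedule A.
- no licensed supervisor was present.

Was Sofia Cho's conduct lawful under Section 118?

Yes — lawful.

(1) not (training certified) — satisfied.
(a) ≤ 6 hrs duration — satisfied.
(b) supervisor present — not met.
So (2) is satisfied (T OR F).
(a) Schedule A material — met.
(b) site inspected — not satisfied.
(3): T OR F → true.
So Overall is satisfied (T AND T AND T).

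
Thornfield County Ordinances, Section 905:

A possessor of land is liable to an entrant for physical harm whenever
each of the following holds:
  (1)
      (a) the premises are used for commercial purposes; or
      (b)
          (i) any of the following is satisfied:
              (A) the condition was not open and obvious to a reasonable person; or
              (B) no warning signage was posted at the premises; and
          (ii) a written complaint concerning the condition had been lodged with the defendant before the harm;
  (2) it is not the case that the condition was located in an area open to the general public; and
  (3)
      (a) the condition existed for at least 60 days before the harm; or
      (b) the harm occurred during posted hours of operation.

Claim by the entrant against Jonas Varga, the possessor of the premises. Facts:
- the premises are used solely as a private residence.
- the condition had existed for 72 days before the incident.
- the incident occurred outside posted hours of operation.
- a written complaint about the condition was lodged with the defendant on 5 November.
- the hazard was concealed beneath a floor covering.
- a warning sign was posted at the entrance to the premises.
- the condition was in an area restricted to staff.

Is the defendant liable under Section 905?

Yes — liable.

(a) commercial use — fails.
(A) not open/obvious — holds.
(B) no signage posted — not satisfied.
(i): T OR F → true.
(ii) complaint lodged — holds.
(b): T AND T → true.
(1) = F OR T = true.
(2) not (public area) — met.
(a) condition ≥60 days old — met.
(b) during posted hours — not satisfied.
(3) = T OR F = true.
So Overall is satisfied (T AND T AND T).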